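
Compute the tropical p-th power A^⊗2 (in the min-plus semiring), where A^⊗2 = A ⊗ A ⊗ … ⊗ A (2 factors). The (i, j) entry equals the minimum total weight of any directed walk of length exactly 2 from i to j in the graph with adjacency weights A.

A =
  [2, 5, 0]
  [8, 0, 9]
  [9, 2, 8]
A^⊗2 =
  [4, 2, 2]
  [8, 0, 8]
  [10, 2, 9]

Each entry (A^⊗2)_ij equals the minimum over all length-2 walks i = v_0 → v_1 → … → v_2 = j of Σ_t A[v_t][v_{t+1}]. For example, for (i, j) = (0, 2) we minimise over 3 possible intermediate vertex sequences; the minimum is 2, attained along the walk 0 → 0 → 2.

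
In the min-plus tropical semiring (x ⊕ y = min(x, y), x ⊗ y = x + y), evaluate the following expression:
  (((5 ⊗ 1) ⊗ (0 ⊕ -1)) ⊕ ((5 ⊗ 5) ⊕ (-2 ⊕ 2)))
(((5 ⊗ 1) ⊗ (0 ⊕ -1)) ⊕ ((5 ⊗ 5) ⊕ (-2 ⊕ 2))) = -2

Expand innermost to outermost. Recall ⊕ takes the minimum of its arguments and ⊗ takes their sum. Working out the expression (((5 ⊗ 1) ⊗ (0 ⊕ -1)) ⊕ ((5 ⊗ 5) ⊕ (-2 ⊕ 2))) gives -2.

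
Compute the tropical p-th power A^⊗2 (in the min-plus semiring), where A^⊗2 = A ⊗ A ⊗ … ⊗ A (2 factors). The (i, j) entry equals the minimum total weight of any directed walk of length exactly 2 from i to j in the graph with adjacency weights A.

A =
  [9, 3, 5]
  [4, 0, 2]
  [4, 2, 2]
A^⊗2 =
  [7, 3, 5]
  [4, 0, 2]
  [6, 2, 4]

Each entry (A^⊗2)_ij equals the minimum over all length-2 walks i = v_0 → v_1 → … → v_2 = j of Σ_t A[v_t][v_{t+1}]. For example, for (i, j) = (0, 2) we minimise over 3 possible intermediate vertex sequences; the minimum is 5, attained along the walk 0 → 1 → 2.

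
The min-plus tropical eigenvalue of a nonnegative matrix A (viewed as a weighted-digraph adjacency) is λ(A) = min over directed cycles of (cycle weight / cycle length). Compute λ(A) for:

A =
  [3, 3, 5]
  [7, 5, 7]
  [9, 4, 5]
λ(A) = 3

Enumerate directed cycles and compute their means (weight / length). Sample:
  cycle 0 → 0: weight = 3, length = 1, mean = 3/1 ≈ 3.000
  cycle 1 → 1: weight = 5, length = 1, mean = 5/1 ≈ 5.000
  cycle 2 → 2: weight = 5, length = 1, mean = 5/1 ≈ 5.000
  cycle 0 → 1 → 0: weight = 10, length = 2, mean = 10/2 ≈ 5.000
  cycle 0 → 2 → 0: weight = 14, length = 2, mean = 14/2 ≈ 7.000
  cycle 1 → 0 → 1: weight = 10, length = 2, mean = 10/2 ≈ 5.000
Minimum mean = 3.000, attained e.g. along the cycle 0 → 0 with weight 3 and length 1. So λ(A) = 3/1 = 3.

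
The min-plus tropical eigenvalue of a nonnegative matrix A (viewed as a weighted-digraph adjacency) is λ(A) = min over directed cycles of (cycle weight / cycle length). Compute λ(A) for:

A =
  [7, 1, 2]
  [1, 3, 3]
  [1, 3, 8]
λ(A) = 1

Enumerate directed cycles and compute their means (weight / length). Sample:
  cycle 0 → 0: weight = 7, length = 1, mean = 7/1 ≈ 7.000
  cycle 1 → 1: weight = 3, length = 1, mean = 3/1 ≈ 3.000
  cycle 2 → 2: weight = 8, length = 1, mean = 8/1 ≈ 8.000
  cycle 0 → 1 → 0: weight = 2, length = 2, mean = 2/2 ≈ 1.000
  cycle 0 → 2 → 0: weight = 3, length = 2, mean = 3/2 ≈ 1.500
  cycle 1 → 0 → 1: weight = 2, length = 2, mean = 2/2 ≈ 1.000
Minimum mean = 1.000, attained e.g. along the cycle 0 → 1 → 0 with weight 2 and length 2. So λ(A) = 2/2 = 1.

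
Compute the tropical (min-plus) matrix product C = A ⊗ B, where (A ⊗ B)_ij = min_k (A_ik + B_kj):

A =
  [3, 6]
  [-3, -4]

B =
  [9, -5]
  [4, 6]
A ⊗ B =
  [10, -2]
  [0, -8]

Apply the min-plus product entry-by-entry:
  C[0][0] = min over k of (A[0][0] + B[0][0] = 3 + 9 = 12, A[0][1] + B[1][0] = 6 + 4 = 10) = 10 (attained at k = 1)
  C[0][1] = min over k of (A[0][0] + B[0][1] = 3 + -5 = -2, A[0][1] + B[1][1] = 6 + 6 = 12) = -2 (attained at k = 0)
  C[1][0] = min over k of (A[1][0] + B[0][0] = -3 + 9 = 6, A[1][1] + B[1][0] = -4 + 4 = 0) = 0 (attained at k = 1)
  C[1][1] = min over k of (A[1][0] + B[0][1] = -3 + -5 = -8, A[1][1] + B[1][1] = -4 + 6 = 2) = -8 (attained at k = 0)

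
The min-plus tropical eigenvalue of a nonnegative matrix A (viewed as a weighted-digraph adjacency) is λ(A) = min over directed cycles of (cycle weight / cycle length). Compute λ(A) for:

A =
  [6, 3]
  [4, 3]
λ(A) = 3

Enumerate directed cycles and compute their means (weight / length). Sample:
  cycle 0 → 0: weight = 6, length = 1, mean = 6/1 ≈ 6.000
  cycle 1 → 1: weight = 3, length = 1, mean = 3/1 ≈ 3.000
  cycle 0 → 1 → 0: weight = 7, length = 2, mean = 7/2 ≈ 3.500
  cycle 1 → 0 → 1: weight = 7, length = 2, mean = 7/2 ≈ 3.500
Minimum mean = 3.000, attained e.g. along the cycle 1 → 1 with weight 3 and length 1. So λ(A) = 3/1 = 3.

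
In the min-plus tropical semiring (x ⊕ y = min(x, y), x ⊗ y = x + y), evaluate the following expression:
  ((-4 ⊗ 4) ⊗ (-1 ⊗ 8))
((-4 ⊗ 4) ⊗ (-1 ⊗ 8)) = 7

Expand innermost to outermost. Recall ⊕ takes the minimum of its arguments and ⊗ takes their sum. Working out the expression ((-4 ⊗ 4) ⊗ (-1 ⊗ 8)) gives 7.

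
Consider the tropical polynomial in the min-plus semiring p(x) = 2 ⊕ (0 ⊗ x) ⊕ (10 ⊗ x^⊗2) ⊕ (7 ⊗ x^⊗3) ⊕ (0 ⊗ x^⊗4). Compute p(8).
p(8) = 2

A tropical monomial a ⊗ x^⊗i evaluates to a + i · x. Evaluating each term at x = 8:
  Term 0 contributes 2 + 0 · 8 = 2
  Term 1 contributes 0 + 1 · 8 = 8
  Term 2 contributes 10 + 2 · 8 = 26
  Term 3 contributes 7 + 3 · 8 = 31
  Term 4 contributes 0 + 4 · 8 = 32
p(8) = ⊕ of these = min[2, 8, 26, 31, 32] = 2.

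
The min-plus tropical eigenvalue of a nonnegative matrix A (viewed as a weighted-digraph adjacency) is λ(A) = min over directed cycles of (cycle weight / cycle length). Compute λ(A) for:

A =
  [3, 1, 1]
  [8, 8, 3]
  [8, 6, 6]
λ(A) = 3

Enumerate directed cycles and compute their means (weight / length). Sample:
  cycle 0 → 0: weight = 3, length = 1, mean = 3/1 ≈ 3.000
  cycle 1 → 1: weight = 8, length = 1, mean = 8/1 ≈ 8.000
  cycle 2 → 2: weight = 6, length = 1, mean = 6/1 ≈ 6.000
  cycle 0 → 1 → 0: weight = 9, length = 2, mean = 9/2 ≈ 4.500
  cycle 0 → 2 → 0: weight = 9, length = 2, mean = 9/2 ≈ 4.500
  cycle 1 → 0 → 1: weight = 9, length = 2, mean = 9/2 ≈ 4.500
Minimum mean = 3.000, attained e.g. along the cycle 0 → 0 with weight 3 and length 1. So λ(A) = 3/1 = 3.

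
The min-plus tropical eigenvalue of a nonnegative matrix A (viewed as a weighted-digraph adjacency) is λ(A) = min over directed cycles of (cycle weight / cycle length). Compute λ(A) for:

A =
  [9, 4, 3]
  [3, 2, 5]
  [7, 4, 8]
λ(A) = 2

Enumerate directed cycles and compute their means (weight / length). Sample:
  cycle 0 → 0: weight = 9, length = 1, mean = 9/1 ≈ 9.000
  cycle 1 → 1: weight = 2, length = 1, mean = 2/1 ≈ 2.000
  cycle 2 → 2: weight = 8, length = 1, mean = 8/1 ≈ 8.000
  cycle 0 → 1 → 0: weight = 7, length = 2, mean = 7/2 ≈ 3.500
  cycle 0 → 2 → 0: weight = 10, length = 2, mean = 10/2 ≈ 5.000
  cycle 1 → 0 → 1: weight = 7, length = 2, mean = 7/2 ≈ 3.500
Minimum mean = 2.000, attained e.g. along the cycle 1 → 1 with weight 2 and length 1. So λ(A) = 2/1 = 2.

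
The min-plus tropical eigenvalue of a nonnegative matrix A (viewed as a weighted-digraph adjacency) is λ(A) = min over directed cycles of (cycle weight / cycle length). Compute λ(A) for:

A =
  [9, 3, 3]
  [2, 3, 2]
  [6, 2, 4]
λ(A) = 2

Enumerate directed cycles and compute their means (weight / length). Sample:
  cycle 0 → 0: weight = 9, length = 1, mean = 9/1 ≈ 9.000
  cycle 1 → 1: weight = 3, length = 1, mean = 3/1 ≈ 3.000
  cycle 2 → 2: weight = 4, length = 1, mean = 4/1 ≈ 4.000
  cycle 0 → 1 → 0: weight = 5, length = 2, mean = 5/2 ≈ 2.500
  cycle 0 → 2 → 0: weight = 9, length = 2, mean = 9/2 ≈ 4.500
  cycle 1 → 0 → 1: weight = 5, length = 2, mean = 5/2 ≈ 2.500
Minimum mean = 2.000, attained e.g. along the cycle 1 → 2 → 1 with weight 4 and length 2. So λ(A) = 4/2 = 2.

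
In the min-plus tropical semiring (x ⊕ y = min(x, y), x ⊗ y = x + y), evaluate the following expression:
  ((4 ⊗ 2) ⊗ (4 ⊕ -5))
((4 ⊗ 2) ⊗ (4 ⊕ -5)) = 1

Expand innermost to outermost. Recall ⊕ takes the minimum of its arguments and ⊗ takes their sum. Working out the expression ((4 ⊗ 2) ⊗ (4 ⊕ -5)) gives 1.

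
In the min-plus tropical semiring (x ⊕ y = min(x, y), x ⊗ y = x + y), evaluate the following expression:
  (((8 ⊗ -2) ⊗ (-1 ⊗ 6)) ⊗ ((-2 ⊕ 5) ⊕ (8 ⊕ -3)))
(((8 ⊗ -2) ⊗ (-1 ⊗ 6)) ⊗ ((-2 ⊕ 5) ⊕ (8 ⊕ -3))) = 8

Expand innermost to outermost. Recall ⊕ takes the minimum of its arguments and ⊗ takes their sum. Working out the expression (((8 ⊗ -2) ⊗ (-1 ⊗ 6)) ⊗ ((-2 ⊕ 5) ⊕ (8 ⊕ -3))) gives 8.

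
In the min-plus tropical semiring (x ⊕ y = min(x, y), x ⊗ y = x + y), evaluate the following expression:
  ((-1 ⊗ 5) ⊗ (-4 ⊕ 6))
((-1 ⊗ 5) ⊗ (-4 ⊕ 6)) = 0

Expand innermost to outermost. Recall ⊕ takes the minimum of its arguments and ⊗ takes their sum. Working out the expression ((-1 ⊗ 5) ⊗ (-4 ⊕ 6)) gives 0.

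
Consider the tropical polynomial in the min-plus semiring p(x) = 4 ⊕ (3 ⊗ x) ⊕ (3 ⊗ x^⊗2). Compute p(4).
p(4) = 4

A tropical monomial a ⊗ x^⊗i evaluates to a + i · x. Evaluating each term at x = 4:
  Term 0 contributes 4 + 0 · 4 = 4
  Term 1 contributes 3 + 1 · 4 = 7
  Term 2 contributes 3 + 2 · 4 = 11
p(4) = ⊕ of these = min[4, 7, 11] = 4.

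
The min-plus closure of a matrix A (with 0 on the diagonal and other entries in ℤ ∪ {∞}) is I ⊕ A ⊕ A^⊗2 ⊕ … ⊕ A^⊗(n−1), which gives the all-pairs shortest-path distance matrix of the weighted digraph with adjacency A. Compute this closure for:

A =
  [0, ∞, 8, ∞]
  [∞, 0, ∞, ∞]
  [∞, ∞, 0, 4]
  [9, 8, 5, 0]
Closure =
  [0, 20, 8, 12]
  [∞, 0, ∞, ∞]
  [13, 12, 0, 4]
  [9, 8, 5, 0]

This is the Floyd-Warshall all-pairs shortest-path computation. For each intermediate vertex k = 0, 1, …, 3, update dist[i][j] ← min(dist[i][j], dist[i][k] + dist[k][j]). The final matrix gives, for each (i, j), the minimum total weight of any directed path from i to j (possibly empty when i = j).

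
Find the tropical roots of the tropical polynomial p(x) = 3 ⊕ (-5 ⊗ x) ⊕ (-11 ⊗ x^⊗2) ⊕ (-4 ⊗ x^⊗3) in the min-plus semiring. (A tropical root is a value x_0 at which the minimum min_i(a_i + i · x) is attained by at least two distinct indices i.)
Roots: {-7, 6, 8}

Each tropical root is a break point of the lower envelope of the lines y = a_i + i · x (there are 4 lines, with slopes 0, 1, ..., 3). Only the lines that attain the minimum somewhere contribute to roots; other lines are dominated. Here the surviving (envelope) indices are i = 3, i = 2, i = 1, i = 0.
Intersections between consecutive envelope lines give the roots: for adjacent envelope indices i < j the intersection is x = (a_i − a_j) / (j − i). Reading off the sorted break points: {-7, 6, 8}.
Verification: at each break x_0, at least two indices attain the minimum of min_i(a_i + i · x_0).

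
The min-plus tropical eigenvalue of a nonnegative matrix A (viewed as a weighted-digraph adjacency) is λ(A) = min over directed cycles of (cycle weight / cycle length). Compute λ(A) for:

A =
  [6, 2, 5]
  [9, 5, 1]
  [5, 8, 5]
λ(A) = 8/3

Enumerate directed cycles and compute their means (weight / length). Sample:
  cycle 0 → 0: weight = 6, length = 1, mean = 6/1 ≈ 6.000
  cycle 1 → 1: weight = 5, length = 1, mean = 5/1 ≈ 5.000
  cycle 2 → 2: weight = 5, length = 1, mean = 5/1 ≈ 5.000
  cycle 0 → 1 → 0: weight = 11, length = 2, mean = 11/2 ≈ 5.500
  cycle 0 → 2 → 0: weight = 10, length = 2, mean = 10/2 ≈ 5.000
  cycle 1 → 0 → 1: weight = 11, length = 2, mean = 11/2 ≈ 5.500
Minimum mean = 2.667, attained e.g. along the cycle 0 → 1 → 2 → 0 with weight 8 and length 3. So λ(A) = 8/3 = 8/3.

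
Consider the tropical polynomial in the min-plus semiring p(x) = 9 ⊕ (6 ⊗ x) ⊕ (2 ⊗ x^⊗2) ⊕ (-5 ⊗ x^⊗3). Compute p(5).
p(5) = 9

A tropical monomial a ⊗ x^⊗i evaluates to a + i · x. Evaluating each term at x = 5:
  Term 0 contributes 9 + 0 · 5 = 9
  Term 1 contributes 6 + 1 · 5 = 11
  Term 2 contributes 2 + 2 · 5 = 12
  Term 3 contributes -5 + 3 · 5 = 10
p(5) = ⊕ of these = min[9, 11, 12, 10] = 9.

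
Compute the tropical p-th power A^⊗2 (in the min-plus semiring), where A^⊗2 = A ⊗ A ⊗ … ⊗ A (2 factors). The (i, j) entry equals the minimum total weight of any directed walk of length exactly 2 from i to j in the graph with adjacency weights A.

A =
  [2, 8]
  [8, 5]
A^⊗2 =
  [4, 10]
  [10, 10]

Each entry (A^⊗2)_ij equals the minimum over all length-2 walks i = v_0 → v_1 → … → v_2 = j of Σ_t A[v_t][v_{t+1}]. For example, for (i, j) = (0, 1) we minimise over 2 possible intermediate vertex sequences; the minimum is 10, attained along the walk 0 → 0 → 1.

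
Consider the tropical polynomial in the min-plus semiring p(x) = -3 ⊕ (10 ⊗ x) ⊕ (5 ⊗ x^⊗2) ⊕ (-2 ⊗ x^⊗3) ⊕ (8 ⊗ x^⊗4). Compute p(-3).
p(-3) = -11

A tropical monomial a ⊗ x^⊗i evaluates to a + i · x. Evaluating each term at x = -3:
  Term 0 contributes -3 + 0 · -3 = -3
  Term 1 contributes 10 + 1 · -3 = 7
  Term 2 contributes 5 + 2 · -3 = -1
  Term 3 contributes -2 + 3 · -3 = -11
  Term 4 contributes 8 + 4 · -3 = -4
p(-3) = ⊕ of these = min[-3, 7, -1, -11, -4] = -11.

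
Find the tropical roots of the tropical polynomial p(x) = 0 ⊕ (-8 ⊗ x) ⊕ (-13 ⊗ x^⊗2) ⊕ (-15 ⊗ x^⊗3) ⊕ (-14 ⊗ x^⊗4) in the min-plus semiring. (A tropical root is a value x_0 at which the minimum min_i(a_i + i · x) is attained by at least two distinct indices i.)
Roots: {-1, 2, 5, 8}

Each tropical root is a break point of the lower envelope of the lines y = a_i + i · x (there are 5 lines, with slopes 0, 1, ..., 4). Only the lines that attain the minimum somewhere contribute to roots; other lines are dominated. Here the surviving (envelope) indices are i = 4, i = 3, i = 2, i = 1, i = 0.
Intersections between consecutive envelope lines give the roots: for adjacent envelope indices i < j the intersection is x = (a_i − a_j) / (j − i). Reading off the sorted break points: {-1, 2, 5, 8}.
Verification: at each break x_0, at least two indices attain the minimum of min_i(a_i + i · x_0).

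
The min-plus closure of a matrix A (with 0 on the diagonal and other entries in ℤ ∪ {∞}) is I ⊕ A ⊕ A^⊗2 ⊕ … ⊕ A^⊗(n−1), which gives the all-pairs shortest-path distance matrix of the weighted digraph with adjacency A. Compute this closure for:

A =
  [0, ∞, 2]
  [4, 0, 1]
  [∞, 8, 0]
Closure =
  [0, 10, 2]
  [4, 0, 1]
  [12, 8, 0]

This is the Floyd-Warshall all-pairs shortest-path computation. For each intermediate vertex k = 0, 1, …, 2, update dist[i][j] ← min(dist[i][j], dist[i][k] + dist[k][j]). The final matrix gives, for each (i, j), the minimum total weight of any directed path from i to j (possibly empty when i = j).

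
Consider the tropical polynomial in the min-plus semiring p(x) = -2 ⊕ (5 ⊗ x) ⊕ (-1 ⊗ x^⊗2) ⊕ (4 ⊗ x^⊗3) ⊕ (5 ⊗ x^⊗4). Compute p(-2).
p(-2) = -5

A tropical monomial a ⊗ x^⊗i evaluates to a + i · x. Evaluating each term at x = -2:
  Term 0 contributes -2 + 0 · -2 = -2
  Term 1 contributes 5 + 1 · -2 = 3
  Term 2 contributes -1 + 2 · -2 = -5
  Term 3 contributes 4 + 3 · -2 = -2
  Term 4 contributes 5 + 4 · -2 = -3
p(-2) = ⊕ of these = min[-2, 3, -5, -2, -3] = -5.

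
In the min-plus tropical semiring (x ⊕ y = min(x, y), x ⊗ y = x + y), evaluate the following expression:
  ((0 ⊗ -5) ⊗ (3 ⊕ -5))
((0 ⊗ -5) ⊗ (3 ⊕ -5)) = -10

Expand innermost to outermost. Recall ⊕ takes the minimum of its arguments and ⊗ takes their sum. Working out the expression ((0 ⊗ -5) ⊗ (3 ⊕ -5)) gives -10.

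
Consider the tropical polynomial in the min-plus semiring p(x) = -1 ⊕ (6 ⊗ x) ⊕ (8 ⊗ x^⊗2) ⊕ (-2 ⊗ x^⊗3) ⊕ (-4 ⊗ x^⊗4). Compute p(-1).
p(-1) = -8

A tropical monomial a ⊗ x^⊗i evaluates to a + i · x. Evaluating each term at x = -1:
  Term 0 contributes -1 + 0 · -1 = -1
  Term 1 contributes 6 + 1 · -1 = 5
  Term 2 contributes 8 + 2 · -1 = 6
  Term 3 contributes -2 + 3 · -1 = -5
  Term 4 contributes -4 + 4 · -1 = -8
p(-1) = ⊕ of these = min[-1, 5, 6, -5, -8] = -8.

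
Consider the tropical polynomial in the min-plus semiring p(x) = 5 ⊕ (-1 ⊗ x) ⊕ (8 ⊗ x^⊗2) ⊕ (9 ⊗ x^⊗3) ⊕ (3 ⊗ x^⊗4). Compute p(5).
p(5) = 4

A tropical monomial a ⊗ x^⊗i evaluates to a + i · x. Evaluating each term at x = 5:
  Term 0 contributes 5 + 0 · 5 = 5
  Term 1 contributes -1 + 1 · 5 = 4
  Term 2 contributes 8 + 2 · 5 = 18
  Term 3 contributes 9 + 3 · 5 = 24
  Term 4 contributes 3 + 4 · 5 = 23
p(5) = ⊕ of these = min[5, 4, 18, 24, 23] = 4.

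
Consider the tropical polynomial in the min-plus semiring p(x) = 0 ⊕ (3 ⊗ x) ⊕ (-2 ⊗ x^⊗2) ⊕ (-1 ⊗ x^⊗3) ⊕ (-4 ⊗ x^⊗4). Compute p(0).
p(0) = -4

A tropical monomial a ⊗ x^⊗i evaluates to a + i · x. Evaluating each term at x = 0:
  Term 0 contributes 0 + 0 · 0 = 0
  Term 1 contributes 3 + 1 · 0 = 3
  Term 2 contributes -2 + 2 · 0 = -2
  Term 3 contributes -1 + 3 · 0 = -1
  Term 4 contributes -4 + 4 · 0 = -4
p(0) = ⊕ of these = min[0, 3, -2, -1, -4] = -4.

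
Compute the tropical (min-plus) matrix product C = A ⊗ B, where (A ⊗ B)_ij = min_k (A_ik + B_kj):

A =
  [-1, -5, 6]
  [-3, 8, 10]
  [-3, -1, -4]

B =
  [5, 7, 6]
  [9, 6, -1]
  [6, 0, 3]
A ⊗ B =
  [4, 1, -6]
  [2, 4, 3]
  [2, -4, -2]

Apply the min-plus product entry-by-entry:
  C[0][0] = min over k of (A[0][0] + B[0][0] = -1 + 5 = 4, A[0][1] + B[1][0] = -5 + 9 = 4, A[0][2] + B[2][0] = 6 + 6 = 12) = 4 (attained at k = 0)
  C[0][1] = min over k of (A[0][0] + B[0][1] = -1 + 7 = 6, A[0][1] + B[1][1] = -5 + 6 = 1, A[0][2] + B[2][1] = 6 + 0 = 6) = 1 (attained at k = 1)
  C[0][2] = min over k of (A[0][0] + B[0][2] = -1 + 6 = 5, A[0][1] + B[1][2] = -5 + -1 = -6, A[0][2] + B[2][2] = 6 + 3 = 9) = -6 (attained at k = 1)
  C[1][0] = min over k of (A[1][0] + B[0][0] = -3 + 5 = 2, A[1][1] + B[1][0] = 8 + 9 = 17, A[1][2] + B[2][0] = 10 + 6 = 16) = 2 (attained at k = 0)
  C[1][1] = min over k of (A[1][0] + B[0][1] = -3 + 7 = 4, A[1][1] + B[1][1] = 8 + 6 = 14, A[1][2] + B[2][1] = 10 + 0 = 10) = 4 (attained at k = 0)
  C[1][2] = min over k of (A[1][0] + B[0][2] = -3 + 6 = 3, A[1][1] + B[1][2] = 8 + -1 = 7, A[1][2] + B[2][2] = 10 + 3 = 13) = 3 (attained at k = 0)
  C[2][0] = min over k of (A[2][0] + B[0][0] = -3 + 5 = 2, A[2][1] + B[1][0] = -1 + 9 = 8, A[2][2] + B[2][0] = -4 + 6 = 2) = 2 (attained at k = 0)
  C[2][1] = min over k of (A[2][0] + B[0][1] = -3 + 7 = 4, A[2][1] + B[1][1] = -1 + 6 = 5, A[2][2] + B[2][1] = -4 + 0 = -4) = -4 (attained at k = 2)
  C[2][2] = min over k of (A[2][0] + B[0][2] = -3 + 6 = 3, A[2][1] + B[1][2] = -1 + -1 = -2, A[2][2] + B[2][2] = -4 + 3 = -1) = -2 (attained at k = 1)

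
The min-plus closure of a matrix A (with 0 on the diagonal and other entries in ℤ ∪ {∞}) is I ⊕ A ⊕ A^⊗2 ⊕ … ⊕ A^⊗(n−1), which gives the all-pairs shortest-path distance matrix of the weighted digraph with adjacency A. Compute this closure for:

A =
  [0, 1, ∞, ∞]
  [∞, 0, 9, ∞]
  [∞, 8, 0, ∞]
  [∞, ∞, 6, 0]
Closure =
  [0, 1, 10, ∞]
  [∞, 0, 9, ∞]
  [∞, 8, 0, ∞]
  [∞, 14, 6, 0]

This is the Floyd-Warshall all-pairs shortest-path computation. For each intermediate vertex k = 0, 1, …, 3, update dist[i][j] ← min(dist[i][j], dist[i][k] + dist[k][j]). The final matrix gives, for each (i, j), the minimum total weight of any directed path from i to j (possibly empty when i = j).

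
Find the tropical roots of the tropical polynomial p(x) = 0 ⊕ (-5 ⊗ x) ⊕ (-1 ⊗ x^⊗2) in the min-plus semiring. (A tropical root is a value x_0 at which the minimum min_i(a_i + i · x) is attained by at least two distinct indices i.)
Roots: {-4, 5}

Each tropical root is a break point of the lower envelope of the lines y = a_i + i · x (there are 3 lines, with slopes 0, 1, ..., 2). Only the lines that attain the minimum somewhere contribute to roots; other lines are dominated. Here the surviving (envelope) indices are i = 2, i = 1, i = 0.
Intersections between consecutive envelope lines give the roots: for adjacent envelope indices i < j the intersection is x = (a_i − a_j) / (j − i). Reading off the sorted break points: {-4, 5}.
Verification: at each break x_0, at least two indices attain the minimum of min_i(a_i + i · x_0).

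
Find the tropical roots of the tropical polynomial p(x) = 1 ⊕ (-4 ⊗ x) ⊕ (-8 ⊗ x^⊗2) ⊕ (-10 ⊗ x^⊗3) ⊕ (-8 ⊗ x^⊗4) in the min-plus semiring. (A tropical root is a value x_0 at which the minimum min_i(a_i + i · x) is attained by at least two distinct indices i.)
Roots: {-2, 2, 4, 5}

Each tropical root is a break point of the lower envelope of the lines y = a_i + i · x (there are 5 lines, with slopes 0, 1, ..., 4). Only the lines that attain the minimum somewhere contribute to roots; other lines are dominated. Here the surviving (envelope) indices are i = 4, i = 3, i = 2, i = 1, i = 0.
Intersections between consecutive envelope lines give the roots: for adjacent envelope indices i < j the intersection is x = (a_i − a_j) / (j − i). Reading off the sorted break points: {-2, 2, 4, 5}.
Verification: at each break x_0, at least two indices attain the minimum of min_i(a_i + i · x_0).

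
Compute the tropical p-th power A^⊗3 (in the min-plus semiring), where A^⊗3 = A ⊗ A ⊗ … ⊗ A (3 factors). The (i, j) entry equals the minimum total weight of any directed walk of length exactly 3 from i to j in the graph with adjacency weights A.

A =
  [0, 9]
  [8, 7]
A^⊗3 =
  [0, 9]
  [8, 17]

Each entry (A^⊗3)_ij equals the minimum over all length-3 walks i = v_0 → v_1 → … → v_3 = j of Σ_t A[v_t][v_{t+1}]. For example, for (i, j) = (0, 1) we minimise over 4 possible intermediate vertex sequences; the minimum is 9, attained along the walk 0 → 0 → 0 → 1.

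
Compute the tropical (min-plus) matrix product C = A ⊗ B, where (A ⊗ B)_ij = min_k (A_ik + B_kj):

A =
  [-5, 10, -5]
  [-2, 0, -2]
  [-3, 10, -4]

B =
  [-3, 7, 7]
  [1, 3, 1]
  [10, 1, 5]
A ⊗ B =
  [-8, -4, 0]
  [-5, -1, 1]
  [-6, -3, 1]

Apply the min-plus product entry-by-entry:
  C[0][0] = min over k of (A[0][0] + B[0][0] = -5 + -3 = -8, A[0][1] + B[1][0] = 10 + 1 = 11, A[0][2] + B[2][0] = -5 + 10 = 5) = -8 (attained at k = 0)
  C[0][1] = min over k of (A[0][0] + B[0][1] = -5 + 7 = 2, A[0][1] + B[1][1] = 10 + 3 = 13, A[0][2] + B[2][1] = -5 + 1 = -4) = -4 (attained at k = 2)
  C[0][2] = min over k of (A[0][0] + B[0][2] = -5 + 7 = 2, A[0][1] + B[1][2] = 10 + 1 = 11, A[0][2] + B[2][2] = -5 + 5 = 0) = 0 (attained at k = 2)
  C[1][0] = min over k of (A[1][0] + B[0][0] = -2 + -3 = -5, A[1][1] + B[1][0] = 0 + 1 = 1, A[1][2] + B[2][0] = -2 + 10 = 8) = -5 (attained at k = 0)
  C[1][1] = min over k of (A[1][0] + B[0][1] = -2 + 7 = 5, A[1][1] + B[1][1] = 0 + 3 = 3, A[1][2] + B[2][1] = -2 + 1 = -1) = -1 (attained at k = 2)
  C[1][2] = min over k of (A[1][0] + B[0][2] = -2 + 7 = 5, A[1][1] + B[1][2] = 0 + 1 = 1, A[1][2] + B[2][2] = -2 + 5 = 3) = 1 (attained at k = 1)
  C[2][0] = min over k of (A[2][0] + B[0][0] = -3 + -3 = -6, A[2][1] + B[1][0] = 10 + 1 = 11, A[2][2] + B[2][0] = -4 + 10 = 6) = -6 (attained at k = 0)
  C[2][1] = min over k of (A[2][0] + B[0][1] = -3 + 7 = 4, A[2][1] + B[1][1] = 10 + 3 = 13, A[2][2] + B[2][1] = -4 + 1 = -3) = -3 (attained at k = 2)
  C[2][2] = min over k of (A[2][0] + B[0][2] = -3 + 7 = 4, A[2][1] + B[1][2] = 10 + 1 = 11, A[2][2] + B[2][2] = -4 + 5 = 1) = 1 (attained at k = 2)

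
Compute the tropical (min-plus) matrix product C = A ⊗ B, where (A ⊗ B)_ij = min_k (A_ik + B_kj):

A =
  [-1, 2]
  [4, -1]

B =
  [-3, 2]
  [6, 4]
A ⊗ B =
  [-4, 1]
  [1, 3]

Apply the min-plus product entry-by-entry:
  C[0][0] = min over k of (A[0][0] + B[0][0] = -1 + -3 = -4, A[0][1] + B[1][0] = 2 + 6 = 8) = -4 (attained at k = 0)
  C[0][1] = min over k of (A[0][0] + B[0][1] = -1 + 2 = 1, A[0][1] + B[1][1] = 2 + 4 = 6) = 1 (attained at k = 0)
  C[1][0] = min over k of (A[1][0] + B[0][0] = 4 + -3 = 1, A[1][1] + B[1][0] = -1 + 6 = 5) = 1 (attained at k = 0)
  C[1][1] = min over k of (A[1][0] + B[0][1] = 4 + 2 = 6, A[1][1] + B[1][1] = -1 + 4 = 3) = 3 (attained at k = 1)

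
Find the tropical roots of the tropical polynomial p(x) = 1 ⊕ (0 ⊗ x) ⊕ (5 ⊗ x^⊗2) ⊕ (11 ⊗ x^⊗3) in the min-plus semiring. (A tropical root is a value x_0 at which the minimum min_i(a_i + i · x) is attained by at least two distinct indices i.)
Roots: {-6, -5, 1}

Each tropical root is a break point of the lower envelope of the lines y = a_i + i · x (there are 4 lines, with slopes 0, 1, ..., 3). Only the lines that attain the minimum somewhere contribute to roots; other lines are dominated. Here the surviving (envelope) indices are i = 3, i = 2, i = 1, i = 0.
Intersections between consecutive envelope lines give the roots: for adjacent envelope indices i < j the intersection is x = (a_i − a_j) / (j − i). Reading off the sorted break points: {-6, -5, 1}.
Verification: at each break x_0, at least two indices attain the minimum of min_i(a_i + i · x_0).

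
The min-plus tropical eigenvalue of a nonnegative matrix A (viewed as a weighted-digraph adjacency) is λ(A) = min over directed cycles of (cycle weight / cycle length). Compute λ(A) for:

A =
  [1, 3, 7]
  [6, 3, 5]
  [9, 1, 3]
λ(A) = 1

Enumerate directed cycles and compute their means (weight / length). Sample:
  cycle 0 → 0: weight = 1, length = 1, mean = 1/1 ≈ 1.000
  cycle 1 → 1: weight = 3, length = 1, mean = 3/1 ≈ 3.000
  cycle 2 → 2: weight = 3, length = 1, mean = 3/1 ≈ 3.000
  cycle 0 → 1 → 0: weight = 9, length = 2, mean = 9/2 ≈ 4.500
  cycle 0 → 2 → 0: weight = 16, length = 2, mean = 16/2 ≈ 8.000
  cycle 1 → 0 → 1: weight = 9, length = 2, mean = 9/2 ≈ 4.500
Minimum mean = 1.000, attained e.g. along the cycle 0 → 0 with weight 1 and length 1. So λ(A) = 1/1 = 1.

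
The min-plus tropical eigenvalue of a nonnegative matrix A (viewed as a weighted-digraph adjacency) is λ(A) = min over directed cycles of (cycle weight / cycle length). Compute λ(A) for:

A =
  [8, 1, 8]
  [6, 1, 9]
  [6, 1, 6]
λ(A) = 1

Enumerate directed cycles and compute their means (weight / length). Sample:
  cycle 0 → 0: weight = 8, length = 1, mean = 8/1 ≈ 8.000
  cycle 1 → 1: weight = 1, length = 1, mean = 1/1 ≈ 1.000
  cycle 2 → 2: weight = 6, length = 1, mean = 6/1 ≈ 6.000
  cycle 0 → 1 → 0: weight = 7, length = 2, mean = 7/2 ≈ 3.500
  cycle 0 → 2 → 0: weight = 14, length = 2, mean = 14/2 ≈ 7.000
  cycle 1 → 0 → 1: weight = 7, length = 2, mean = 7/2 ≈ 3.500
Minimum mean = 1.000, attained e.g. along the cycle 1 → 1 with weight 1 and length 1. So λ(A) = 1/1 = 1.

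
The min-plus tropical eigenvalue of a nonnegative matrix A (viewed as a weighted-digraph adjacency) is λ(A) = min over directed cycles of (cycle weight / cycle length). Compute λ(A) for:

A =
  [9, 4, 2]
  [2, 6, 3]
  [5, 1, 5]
λ(A) = 5/3

Enumerate directed cycles and compute their means (weight / length). Sample:
  cycle 0 → 0: weight = 9, length = 1, mean = 9/1 ≈ 9.000
  cycle 1 → 1: weight = 6, length = 1, mean = 6/1 ≈ 6.000
  cycle 2 → 2: weight = 5, length = 1, mean = 5/1 ≈ 5.000
  cycle 0 → 1 → 0: weight = 6, length = 2, mean = 6/2 ≈ 3.000
  cycle 0 → 2 → 0: weight = 7, length = 2, mean = 7/2 ≈ 3.500
  cycle 1 → 0 → 1: weight = 6, length = 2, mean = 6/2 ≈ 3.000
Minimum mean = 1.667, attained e.g. along the cycle 0 → 2 → 1 → 0 with weight 5 and length 3. So λ(A) = 5/3 = 5/3.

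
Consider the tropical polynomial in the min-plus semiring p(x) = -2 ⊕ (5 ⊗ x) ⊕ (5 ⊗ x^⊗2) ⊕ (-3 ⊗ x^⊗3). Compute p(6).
p(6) = -2

A tropical monomial a ⊗ x^⊗i evaluates to a + i · x. Evaluating each term at x = 6:
  Term 0 contributes -2 + 0 · 6 = -2
  Term 1 contributes 5 + 1 · 6 = 11
  Term 2 contributes 5 + 2 · 6 = 17
  Term 3 contributes -3 + 3 · 6 = 15
p(6) = ⊕ of these = min[-2, 11, 17, 15] = -2.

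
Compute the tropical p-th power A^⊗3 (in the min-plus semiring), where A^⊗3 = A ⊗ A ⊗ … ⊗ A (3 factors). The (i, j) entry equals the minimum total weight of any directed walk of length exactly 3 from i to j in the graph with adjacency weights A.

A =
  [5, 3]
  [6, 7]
A^⊗3 =
  [14, 12]
  [15, 14]

Each entry (A^⊗3)_ij equals the minimum over all length-3 walks i = v_0 → v_1 → … → v_3 = j of Σ_t A[v_t][v_{t+1}]. For example, for (i, j) = (0, 1) we minimise over 4 possible intermediate vertex sequences; the minimum is 12, attained along the walk 0 → 1 → 0 → 1.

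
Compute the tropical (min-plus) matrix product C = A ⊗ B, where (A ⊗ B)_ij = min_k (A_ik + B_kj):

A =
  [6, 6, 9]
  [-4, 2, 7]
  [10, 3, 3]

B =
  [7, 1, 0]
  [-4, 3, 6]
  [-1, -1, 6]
A ⊗ B =
  [2, 7, 6]
  [-2, -3, -4]
  [-1, 2, 9]

Apply the min-plus product entry-by-entry:
  C[0][0] = min over k of (A[0][0] + B[0][0] = 6 + 7 = 13, A[0][1] + B[1][0] = 6 + -4 = 2, A[0][2] + B[2][0] = 9 + -1 = 8) = 2 (attained at k = 1)
  C[0][1] = min over k of (A[0][0] + B[0][1] = 6 + 1 = 7, A[0][1] + B[1][1] = 6 + 3 = 9, A[0][2] + B[2][1] = 9 + -1 = 8) = 7 (attained at k = 0)
  C[0][2] = min over k of (A[0][0] + B[0][2] = 6 + 0 = 6, A[0][1] + B[1][2] = 6 + 6 = 12, A[0][2] + B[2][2] = 9 + 6 = 15) = 6 (attained at k = 0)
  C[1][0] = min over k of (A[1][0] + B[0][0] = -4 + 7 = 3, A[1][1] + B[1][0] = 2 + -4 = -2, A[1][2] + B[2][0] = 7 + -1 = 6) = -2 (attained at k = 1)
  C[1][1] = min over k of (A[1][0] + B[0][1] = -4 + 1 = -3, A[1][1] + B[1][1] = 2 + 3 = 5, A[1][2] + B[2][1] = 7 + -1 = 6) = -3 (attained at k = 0)
  C[1][2] = min over k of (A[1][0] + B[0][2] = -4 + 0 = -4, A[1][1] + B[1][2] = 2 + 6 = 8, A[1][2] + B[2][2] = 7 + 6 = 13) = -4 (attained at k = 0)
  C[2][0] = min over k of (A[2][0] + B[0][0] = 10 + 7 = 17, A[2][1] + B[1][0] = 3 + -4 = -1, A[2][2] + B[2][0] = 3 + -1 = 2) = -1 (attained at k = 1)
  C[2][1] = min over k of (A[2][0] + B[0][1] = 10 + 1 = 11, A[2][1] + B[1][1] = 3 + 3 = 6, A[2][2] + B[2][1] = 3 + -1 = 2) = 2 (attained at k = 2)
  C[2][2] = min over k of (A[2][0] + B[0][2] = 10 + 0 = 10, A[2][1] + B[1][2] = 3 + 6 = 9, A[2][2] + B[2][2] = 3 + 6 = 9) = 9 (attained at k = 1)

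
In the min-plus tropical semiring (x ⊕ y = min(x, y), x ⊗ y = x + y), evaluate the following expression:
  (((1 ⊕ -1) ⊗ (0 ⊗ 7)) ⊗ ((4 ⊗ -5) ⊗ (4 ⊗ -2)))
(((1 ⊕ -1) ⊗ (0 ⊗ 7)) ⊗ ((4 ⊗ -5) ⊗ (4 ⊗ -2))) = 7

Expand innermost to outermost. Recall ⊕ takes the minimum of its arguments and ⊗ takes their sum. Working out the expression (((1 ⊕ -1) ⊗ (0 ⊗ 7)) ⊗ ((4 ⊗ -5) ⊗ (4 ⊗ -2))) gives 7.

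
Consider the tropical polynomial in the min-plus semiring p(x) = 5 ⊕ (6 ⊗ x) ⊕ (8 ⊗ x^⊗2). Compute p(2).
p(2) = 5

A tropical monomial a ⊗ x^⊗i evaluates to a + i · x. Evaluating each term at x = 2:
  Term 0 contributes 5 + 0 · 2 = 5
  Term 1 contributes 6 + 1 · 2 = 8
  Term 2 contributes 8 + 2 · 2 = 12
p(2) = ⊕ of these = min[5, 8, 12] = 5.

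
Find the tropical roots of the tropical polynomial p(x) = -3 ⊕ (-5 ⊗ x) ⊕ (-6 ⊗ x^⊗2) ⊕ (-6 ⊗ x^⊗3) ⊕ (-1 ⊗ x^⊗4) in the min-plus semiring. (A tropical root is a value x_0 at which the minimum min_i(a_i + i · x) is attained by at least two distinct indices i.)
Roots: {-5, 0, 1, 2}

Each tropical root is a break point of the lower envelope of the lines y = a_i + i · x (there are 5 lines, with slopes 0, 1, ..., 4). Only the lines that attain the minimum somewhere contribute to roots; other lines are dominated. Here the surviving (envelope) indices are i = 4, i = 3, i = 2, i = 1, i = 0.
Intersections between consecutive envelope lines give the roots: for adjacent envelope indices i < j the intersection is x = (a_i − a_j) / (j − i). Reading off the sorted break points: {-5, 0, 1, 2}.
Verification: at each break x_0, at least two indices attain the minimum of min_i(a_i + i · x_0).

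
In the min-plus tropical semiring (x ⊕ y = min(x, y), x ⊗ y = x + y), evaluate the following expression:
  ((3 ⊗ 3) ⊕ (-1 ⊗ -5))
((3 ⊗ 3) ⊕ (-1 ⊗ -5)) = -6

Expand innermost to outermost. Recall ⊕ takes the minimum of its arguments and ⊗ takes their sum. Working out the expression ((3 ⊗ 3) ⊕ (-1 ⊗ -5)) gives -6.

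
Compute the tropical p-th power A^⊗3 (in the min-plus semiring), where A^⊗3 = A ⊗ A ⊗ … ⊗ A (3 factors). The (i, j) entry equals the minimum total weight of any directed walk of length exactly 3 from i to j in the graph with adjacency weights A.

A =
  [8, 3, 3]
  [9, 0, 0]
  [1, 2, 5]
A^⊗3 =
  [4, 3, 3]
  [1, 0, 0]
  [3, 2, 2]

Each entry (A^⊗3)_ij equals the minimum over all length-3 walks i = v_0 → v_1 → … → v_3 = j of Σ_t A[v_t][v_{t+1}]. For example, for (i, j) = (0, 2) we minimise over 9 possible intermediate vertex sequences; the minimum is 3, attained along the walk 0 → 1 → 1 → 2.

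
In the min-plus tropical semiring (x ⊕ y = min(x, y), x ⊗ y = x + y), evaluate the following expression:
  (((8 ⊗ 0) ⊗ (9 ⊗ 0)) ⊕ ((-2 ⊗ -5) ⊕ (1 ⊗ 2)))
(((8 ⊗ 0) ⊗ (9 ⊗ 0)) ⊕ ((-2 ⊗ -5) ⊕ (1 ⊗ 2))) = -7

Expand innermost to outermost. Recall ⊕ takes the minimum of its arguments and ⊗ takes their sum. Working out the expression (((8 ⊗ 0) ⊗ (9 ⊗ 0)) ⊕ ((-2 ⊗ -5) ⊕ (1 ⊗ 2))) gives -7.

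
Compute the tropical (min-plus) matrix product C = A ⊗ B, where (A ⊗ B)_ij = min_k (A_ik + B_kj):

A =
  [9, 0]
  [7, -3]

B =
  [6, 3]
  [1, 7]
A ⊗ B =
  [1, 7]
  [-2, 4]

Apply the min-plus product entry-by-entry:
  C[0][0] = min over k of (A[0][0] + B[0][0] = 9 + 6 = 15, A[0][1] + B[1][0] = 0 + 1 = 1) = 1 (attained at k = 1)
  C[0][1] = min over k of (A[0][0] + B[0][1] = 9 + 3 = 12, A[0][1] + B[1][1] = 0 + 7 = 7) = 7 (attained at k = 1)
  C[1][0] = min over k of (A[1][0] + B[0][0] = 7 + 6 = 13, A[1][1] + B[1][0] = -3 + 1 = -2) = -2 (attained at k = 1)
  C[1][1] = min over k of (A[1][0] + B[0][1] = 7 + 3 = 10, A[1][1] + B[1][1] = -3 + 7 = 4) = 4 (attained at k = 1)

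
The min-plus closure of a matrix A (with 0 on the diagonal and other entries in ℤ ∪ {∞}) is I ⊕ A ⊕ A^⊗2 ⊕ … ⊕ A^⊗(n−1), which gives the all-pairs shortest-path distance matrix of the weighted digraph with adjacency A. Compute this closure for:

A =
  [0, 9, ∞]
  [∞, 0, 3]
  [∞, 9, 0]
Closure =
  [0, 9, 12]
  [∞, 0, 3]
  [∞, 9, 0]

This is the Floyd-Warshall all-pairs shortest-path computation. For each intermediate vertex k = 0, 1, …, 2, update dist[i][j] ← min(dist[i][j], dist[i][k] + dist[k][j]). The final matrix gives, for each (i, j), the minimum total weight of any directed path from i to j (possibly empty when i = j).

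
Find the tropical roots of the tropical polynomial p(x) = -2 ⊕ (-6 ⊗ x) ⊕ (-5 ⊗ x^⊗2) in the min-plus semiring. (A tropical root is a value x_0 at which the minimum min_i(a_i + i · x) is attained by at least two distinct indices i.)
Roots: {-1, 4}

Each tropical root is a break point of the lower envelope of the lines y = a_i + i · x (there are 3 lines, with slopes 0, 1, ..., 2). Only the lines that attain the minimum somewhere contribute to roots; other lines are dominated. Here the surviving (envelope) indices are i = 2, i = 1, i = 0.
Intersections between consecutive envelope lines give the roots: for adjacent envelope indices i < j the intersection is x = (a_i − a_j) / (j − i). Reading off the sorted break points: {-1, 4}.
Verification: at each break x_0, at least two indices attain the minimum of min_i(a_i + i · x_0).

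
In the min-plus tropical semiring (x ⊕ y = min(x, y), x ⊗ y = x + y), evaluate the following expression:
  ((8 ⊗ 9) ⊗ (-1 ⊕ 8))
((8 ⊗ 9) ⊗ (-1 ⊕ 8)) = 16

Expand innermost to outermost. Recall ⊕ takes the minimum of its arguments and ⊗ takes their sum. Working out the expression ((8 ⊗ 9) ⊗ (-1 ⊕ 8)) gives 16.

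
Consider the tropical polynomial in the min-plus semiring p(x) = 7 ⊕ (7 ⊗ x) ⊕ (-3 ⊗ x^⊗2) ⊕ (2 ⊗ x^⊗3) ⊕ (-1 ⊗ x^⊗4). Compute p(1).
p(1) = -1

A tropical monomial a ⊗ x^⊗i evaluates to a + i · x. Evaluating each term at x = 1:
  Term 0 contributes 7 + 0 · 1 = 7
  Term 1 contributes 7 + 1 · 1 = 8
  Term 2 contributes -3 + 2 · 1 = -1
  Term 3 contributes 2 + 3 · 1 = 5
  Term 4 contributes -1 + 4 · 1 = 3
p(1) = ⊕ of these = min[7, 8, -1, 5, 3] = -1.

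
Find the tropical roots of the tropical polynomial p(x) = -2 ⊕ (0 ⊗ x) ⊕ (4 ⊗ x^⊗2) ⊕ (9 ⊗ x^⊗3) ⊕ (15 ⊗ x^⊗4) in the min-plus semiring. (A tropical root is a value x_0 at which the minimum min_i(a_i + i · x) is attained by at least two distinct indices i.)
Roots: {-6, -5, -4, -2}

Each tropical root is a break point of the lower envelope of the lines y = a_i + i · x (there are 5 lines, with slopes 0, 1, ..., 4). Only the lines that attain the minimum somewhere contribute to roots; other lines are dominated. Here the surviving (envelope) indices are i = 4, i = 3, i = 2, i = 1, i = 0.
Intersections between consecutive envelope lines give the roots: for adjacent envelope indices i < j the intersection is x = (a_i − a_j) / (j − i). Reading off the sorted break points: {-6, -5, -4, -2}.
Verification: at each break x_0, at least two indices attain the minimum of min_i(a_i + i · x_0).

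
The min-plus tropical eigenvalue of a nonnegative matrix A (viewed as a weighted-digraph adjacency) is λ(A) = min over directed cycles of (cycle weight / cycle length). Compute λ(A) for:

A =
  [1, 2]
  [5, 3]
λ(A) = 1

Enumerate directed cycles and compute their means (weight / length). Sample:
  cycle 0 → 0: weight = 1, length = 1, mean = 1/1 ≈ 1.000
  cycle 1 → 1: weight = 3, length = 1, mean = 3/1 ≈ 3.000
  cycle 0 → 1 → 0: weight = 7, length = 2, mean = 7/2 ≈ 3.500
  cycle 1 → 0 → 1: weight = 7, length = 2, mean = 7/2 ≈ 3.500
Minimum mean = 1.000, attained e.g. along the cycle 0 → 0 with weight 1 and length 1. So λ(A) = 1/1 = 1.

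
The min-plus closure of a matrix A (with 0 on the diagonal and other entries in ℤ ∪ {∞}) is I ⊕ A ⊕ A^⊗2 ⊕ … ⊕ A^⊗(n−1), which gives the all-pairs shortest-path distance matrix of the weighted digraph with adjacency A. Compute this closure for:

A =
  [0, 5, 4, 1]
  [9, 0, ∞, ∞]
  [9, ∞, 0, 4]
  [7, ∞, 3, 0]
Closure =
  [0, 5, 4, 1]
  [9, 0, 13, 10]
  [9, 14, 0, 4]
  [7, 12, 3, 0]

This is the Floyd-Warshall all-pairs shortest-path computation. For each intermediate vertex k = 0, 1, …, 3, update dist[i][j] ← min(dist[i][j], dist[i][k] + dist[k][j]). The final matrix gives, for each (i, j), the minimum total weight of any directed path from i to j (possibly empty when i = j).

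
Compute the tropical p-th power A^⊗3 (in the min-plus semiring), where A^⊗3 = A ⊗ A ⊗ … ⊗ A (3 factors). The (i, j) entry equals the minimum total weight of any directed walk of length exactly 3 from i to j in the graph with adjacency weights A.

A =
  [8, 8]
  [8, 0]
A^⊗3 =
  [16, 8]
  [8, 0]

Each entry (A^⊗3)_ij equals the minimum over all length-3 walks i = v_0 → v_1 → … → v_3 = j of Σ_t A[v_t][v_{t+1}]. For example, for (i, j) = (0, 1) we minimise over 4 possible intermediate vertex sequences; the minimum is 8, attained along the walk 0 → 1 → 1 → 1.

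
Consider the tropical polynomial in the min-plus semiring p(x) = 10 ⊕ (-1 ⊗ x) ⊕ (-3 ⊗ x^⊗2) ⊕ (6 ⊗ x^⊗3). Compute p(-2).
p(-2) = -7

A tropical monomial a ⊗ x^⊗i evaluates to a + i · x. Evaluating each term at x = -2:
  Term 0 contributes 10 + 0 · -2 = 10
  Term 1 contributes -1 + 1 · -2 = -3
  Term 2 contributes -3 + 2 · -2 = -7
  Term 3 contributes 6 + 3 · -2 = 0
p(-2) = ⊕ of these = min[10, -3, -7, 0] = -7.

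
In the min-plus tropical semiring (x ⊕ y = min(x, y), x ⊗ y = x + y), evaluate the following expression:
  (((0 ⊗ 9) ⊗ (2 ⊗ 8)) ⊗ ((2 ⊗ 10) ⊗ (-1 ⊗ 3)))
(((0 ⊗ 9) ⊗ (2 ⊗ 8)) ⊗ ((2 ⊗ 10) ⊗ (-1 ⊗ 3))) = 33

Expand innermost to outermost. Recall ⊕ takes the minimum of its arguments and ⊗ takes their sum. Working out the expression (((0 ⊗ 9) ⊗ (2 ⊗ 8)) ⊗ ((2 ⊗ 10) ⊗ (-1 ⊗ 3))) gives 33.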